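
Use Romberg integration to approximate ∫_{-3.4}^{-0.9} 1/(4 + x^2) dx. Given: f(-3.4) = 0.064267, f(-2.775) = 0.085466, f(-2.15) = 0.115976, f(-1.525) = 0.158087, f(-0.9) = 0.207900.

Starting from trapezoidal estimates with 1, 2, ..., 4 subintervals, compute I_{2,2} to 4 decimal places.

I_{0,0} (trapezoid, 1 panel, h=2.5000): 0.340209
I_{1,0} (trapezoid, 2 panels, h=1.2500): 0.315074
I_{2,0} (trapezoid, 4 panels, h=0.6250): 0.309758
I_{1,1} = 0.315074 + (0.315074 − 0.340209)/3 = 0.306696
I_{2,1} = 0.309758 + (0.309758 − 0.315074)/3 = 0.307986
I_{2,2} = 0.307986 + (0.307986 − 0.306696)/15 = 0.308072

0.3081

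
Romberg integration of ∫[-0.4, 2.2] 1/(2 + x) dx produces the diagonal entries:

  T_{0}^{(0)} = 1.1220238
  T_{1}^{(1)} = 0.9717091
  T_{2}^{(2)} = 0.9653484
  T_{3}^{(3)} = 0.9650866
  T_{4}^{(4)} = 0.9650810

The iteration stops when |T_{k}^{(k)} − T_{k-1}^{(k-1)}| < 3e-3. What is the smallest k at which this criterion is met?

k = 3

|T_{1}^{(1)} − T_{0}^{(0)}| = 0.1503147 ≥ 3e-3
|T_{2}^{(2)} − T_{1}^{(1)}| = 0.0063607 ≥ 3e-3
|T_{3}^{(3)} − T_{2}^{(2)}| = 0.0002618 < 3e-3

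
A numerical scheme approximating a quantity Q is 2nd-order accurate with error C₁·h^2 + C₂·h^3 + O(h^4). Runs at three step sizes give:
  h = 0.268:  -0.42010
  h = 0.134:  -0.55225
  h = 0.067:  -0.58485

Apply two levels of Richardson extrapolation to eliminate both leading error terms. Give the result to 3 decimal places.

First eliminate the h^2 term (factor 2^2 = 4):
  B₁ = (4·(-0.55225) − (-0.42010))/3 = -0.59630
  B₂ = (4·(-0.58485) − (-0.55225))/3 = -0.59572
Then eliminate the h^3 term (factor 2^3 = 8):
  (8·(-0.59572) − (-0.59630))/7 = -0.59564

-0.596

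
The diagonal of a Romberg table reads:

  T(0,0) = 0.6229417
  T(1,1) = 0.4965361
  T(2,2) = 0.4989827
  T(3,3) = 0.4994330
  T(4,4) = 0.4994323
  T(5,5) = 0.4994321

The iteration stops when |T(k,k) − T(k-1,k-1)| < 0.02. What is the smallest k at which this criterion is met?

|T(1,1) − T(0,0)| = 0.1264056 ≥ 0.02
|T(2,2) − T(1,1)| = 0.0024466 < 0.02

k = 2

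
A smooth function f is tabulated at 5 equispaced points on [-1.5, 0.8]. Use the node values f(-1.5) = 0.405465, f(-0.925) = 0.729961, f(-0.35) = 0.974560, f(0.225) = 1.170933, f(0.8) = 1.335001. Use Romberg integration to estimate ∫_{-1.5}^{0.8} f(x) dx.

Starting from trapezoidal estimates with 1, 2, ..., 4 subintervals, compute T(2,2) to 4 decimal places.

2.1647

T(0,0) (trapezoid, 1 panel, h=2.3000): 2.001536
T(1,0) (trapezoid, 2 panels, h=1.1500): 2.121512
T(2,0) (trapezoid, 4 panels, h=0.5750): 2.153770
T(1,1) = 2.121512 + (2.121512 − 2.001536)/3 = 2.161504
T(2,1) = 2.153770 + (2.153770 − 2.121512)/3 = 2.164523
T(2,2) = 2.164523 + (2.164523 − 2.161504)/15 = 2.164724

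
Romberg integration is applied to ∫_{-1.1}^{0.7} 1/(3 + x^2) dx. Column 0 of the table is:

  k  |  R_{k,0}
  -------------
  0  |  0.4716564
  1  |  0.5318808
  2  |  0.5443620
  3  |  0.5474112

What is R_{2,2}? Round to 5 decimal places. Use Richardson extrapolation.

0.54829

R_{1,1} = 0.5318808 + (0.5318808 − 0.4716564)/3 = 0.5519556
R_{2,1} = (4·0.5443620 − 0.5318808) / 3 = 0.5485224
R_{2,2} = 0.5485224 + (0.5485224 − 0.5519556)/15 = 0.5482935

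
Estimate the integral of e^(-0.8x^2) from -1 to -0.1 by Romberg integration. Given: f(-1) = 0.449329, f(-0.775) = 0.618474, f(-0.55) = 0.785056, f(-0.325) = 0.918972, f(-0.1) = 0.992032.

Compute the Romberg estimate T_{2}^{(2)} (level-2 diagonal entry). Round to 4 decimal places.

T_{0}^{(0)} (trapezoid, 1 panel, h=0.9000): 0.648612
T_{1}^{(0)} (trapezoid, 2 panels, h=0.4500): 0.677581
T_{2}^{(0)} (trapezoid, 4 panels, h=0.2250): 0.684716
T_{1}^{(1)} = 0.677581 + (0.677581 − 0.648612)/3 = 0.687237
T_{2}^{(1)} = 0.684716 + (0.684716 − 0.677581)/3 = 0.687094
T_{2}^{(2)} = 0.687094 + (0.687094 − 0.687237)/15 = 0.687084

0.6871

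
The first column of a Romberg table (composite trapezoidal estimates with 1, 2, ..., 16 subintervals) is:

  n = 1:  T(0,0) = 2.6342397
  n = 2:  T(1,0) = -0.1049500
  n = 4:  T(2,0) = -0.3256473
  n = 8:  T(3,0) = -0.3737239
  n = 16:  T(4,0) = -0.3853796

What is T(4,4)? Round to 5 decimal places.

Richardson extrapolation on the trapezoidal column (denominator 4−1=3):
T(1,1) = (4·(-0.1049500) − 2.6342397) / 3 = -1.0180132
T(2,1) = (4·(-0.3256473) − (-0.1049500)) / 3 = -0.3992131
T(3,1) = (4·(-0.3737239) − (-0.3256473)) / 3 = -0.3897494
T(4,1) = (4·(-0.3853796) − (-0.3737239)) / 3 = -0.3892648
T(2,2) = -0.3992131 + (-0.3992131 − (-1.0180132))/15 = -0.3579598
T(3,2) = -0.3897494 + (-0.3897494 − (-0.3992131))/15 = -0.3891185
T(4,2) = -0.3892648 + (-0.3892648 − (-0.3897494))/15 = -0.3892325
T(3,3) = -0.3891185 + (-0.3891185 − (-0.3579598))/63 = -0.3896131
T(4,3) = (64·(-0.3892325) − (-0.3891185)) / 63 = -0.3892343
T(4,4) = -0.3892343 + (-0.3892343 − (-0.3896131))/255 = -0.3892328

-0.38923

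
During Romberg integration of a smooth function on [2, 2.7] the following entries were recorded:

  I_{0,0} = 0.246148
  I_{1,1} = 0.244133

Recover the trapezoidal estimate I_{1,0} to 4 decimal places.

From I_{1,1} = (4·I_{1,0} − I_{0,0})/3, solve for I_{1,0}:
4·I_{1,0} = 3·0.244133 + 0.246148 = 0.978547
I_{1,0} = 0.244637

0.2446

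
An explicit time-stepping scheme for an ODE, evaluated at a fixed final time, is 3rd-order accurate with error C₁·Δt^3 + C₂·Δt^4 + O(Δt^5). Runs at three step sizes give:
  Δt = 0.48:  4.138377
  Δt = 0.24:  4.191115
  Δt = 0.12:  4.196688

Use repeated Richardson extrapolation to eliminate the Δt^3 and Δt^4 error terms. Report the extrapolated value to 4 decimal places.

First eliminate the Δt^3 term (factor 2^3 = 8):
  B₁ = (8·4.191115 − 4.138377)/7 = 4.198649
  B₂ = (8·4.196688 − 4.191115)/7 = 4.197484
Then eliminate the Δt^4 term (factor 2^4 = 16):
  (16·4.197484 − 4.198649)/15 = 4.197406

4.1974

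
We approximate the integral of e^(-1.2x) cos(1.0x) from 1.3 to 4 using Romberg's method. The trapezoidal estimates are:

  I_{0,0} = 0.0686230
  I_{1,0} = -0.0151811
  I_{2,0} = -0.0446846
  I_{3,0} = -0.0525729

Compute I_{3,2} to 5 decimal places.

Richardson extrapolation on the trapezoidal column (denominator 4−1=3):
I_{2,1} = -0.0446846 + (-0.0446846 − (-0.0151811))/3 = -0.0545191
I_{3,1} = (4·(-0.0525729) − (-0.0446846)) / 3 = -0.0552023
I_{3,2} = (16·(-0.0552023) − (-0.0545191)) / 15 = -0.0552478

-0.05525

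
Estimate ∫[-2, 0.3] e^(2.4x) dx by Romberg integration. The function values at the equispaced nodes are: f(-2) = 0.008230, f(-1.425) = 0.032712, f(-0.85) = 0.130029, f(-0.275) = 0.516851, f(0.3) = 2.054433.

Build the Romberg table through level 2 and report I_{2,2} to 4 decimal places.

0.8583

I_{0,0} (trapezoid, 1 panel, h=2.3000): 2.372062
I_{1,0} (trapezoid, 2 panels, h=1.1500): 1.335565
I_{2,0} (trapezoid, 4 panels, h=0.5750): 0.983781
I_{1,1} = 1.335565 + (1.335565 − 2.372062)/3 = 0.990066
I_{2,1} = 0.983781 + (0.983781 − 1.335565)/3 = 0.866520
I_{2,2} = 0.866520 + (0.866520 − 0.990066)/15 = 0.858284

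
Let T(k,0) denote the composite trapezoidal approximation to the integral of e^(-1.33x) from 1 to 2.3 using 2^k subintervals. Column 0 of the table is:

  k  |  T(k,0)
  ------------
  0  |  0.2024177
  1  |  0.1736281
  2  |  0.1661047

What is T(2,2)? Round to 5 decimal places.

Richardson extrapolation on the trapezoidal column (denominator 4−1=3):
T(1,1) = (4·0.1736281 − 0.2024177) / 3 = 0.1640316
T(2,1) = (4·0.1661047 − 0.1736281) / 3 = 0.1635969
T(2,2) = 0.1635969 + (0.1635969 − 0.1640316)/15 = 0.1635679
(Column j=1 coincides with Simpson's rule on the same nodes.)

0.16357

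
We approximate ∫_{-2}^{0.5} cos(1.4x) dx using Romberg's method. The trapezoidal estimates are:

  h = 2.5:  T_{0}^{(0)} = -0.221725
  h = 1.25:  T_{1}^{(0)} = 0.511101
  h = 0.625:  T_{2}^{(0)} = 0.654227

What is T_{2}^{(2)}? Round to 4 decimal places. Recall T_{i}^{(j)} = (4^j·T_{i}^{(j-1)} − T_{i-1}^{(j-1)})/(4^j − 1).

Richardson extrapolation on the trapezoidal column (denominator 4−1=3):
T_{1}^{(1)} = 0.511101 + (0.511101 − (-0.221725))/3 = 0.755376
T_{2}^{(1)} = (4·0.654227 − 0.511101) / 3 = 0.701936
T_{2}^{(2)} = 0.701936 + (0.701936 − 0.755376)/15 = 0.698373
(Column j=1 coincides with Simpson's rule on the same nodes.)

0.6984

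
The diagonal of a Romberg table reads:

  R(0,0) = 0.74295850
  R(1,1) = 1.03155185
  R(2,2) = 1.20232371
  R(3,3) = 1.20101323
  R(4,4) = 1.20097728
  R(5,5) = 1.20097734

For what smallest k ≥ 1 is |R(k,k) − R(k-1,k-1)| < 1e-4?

k = 4

|R(1,1) − R(0,0)| = 0.28859335 ≥ 1e-4
|R(2,2) − R(1,1)| = 0.17077186 ≥ 1e-4
|R(3,3) − R(2,2)| = 0.00131048 ≥ 1e-4
|R(4,4) − R(3,3)| = 0.00003595 < 1e-4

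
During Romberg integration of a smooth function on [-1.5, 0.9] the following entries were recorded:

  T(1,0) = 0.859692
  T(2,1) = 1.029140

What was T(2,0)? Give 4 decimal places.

From T(2,1) = (4·T(2,0) − T(1,0))/3, solve for T(2,0):
4·T(2,0) = 3·1.029140 + 0.859692 = 3.947112
T(2,0) = 0.986778

0.9868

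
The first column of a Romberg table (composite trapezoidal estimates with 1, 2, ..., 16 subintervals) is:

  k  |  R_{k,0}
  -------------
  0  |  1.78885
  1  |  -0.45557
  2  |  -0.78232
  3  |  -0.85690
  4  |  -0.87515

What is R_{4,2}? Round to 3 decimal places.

R_{3,1} = -0.85690 + (-0.85690 − (-0.78232))/3 = -0.88176
R_{4,1} = (4·(-0.87515) − (-0.85690)) / 3 = -0.88123
R_{4,2} = -0.88123 + (-0.88123 − (-0.88176))/15 = -0.88119
(Column j=1 coincides with Simpson's rule on the same nodes.)

-0.881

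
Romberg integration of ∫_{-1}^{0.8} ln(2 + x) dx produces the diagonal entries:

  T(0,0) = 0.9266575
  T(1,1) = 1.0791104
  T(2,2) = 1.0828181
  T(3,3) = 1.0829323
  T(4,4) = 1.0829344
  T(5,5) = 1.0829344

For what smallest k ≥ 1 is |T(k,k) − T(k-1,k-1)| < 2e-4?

|T(1,1) − T(0,0)| = 0.1524529 ≥ 2e-4
|T(2,2) − T(1,1)| = 0.0037077 ≥ 2e-4
|T(3,3) − T(2,2)| = 0.0001142 < 2e-4

k = 3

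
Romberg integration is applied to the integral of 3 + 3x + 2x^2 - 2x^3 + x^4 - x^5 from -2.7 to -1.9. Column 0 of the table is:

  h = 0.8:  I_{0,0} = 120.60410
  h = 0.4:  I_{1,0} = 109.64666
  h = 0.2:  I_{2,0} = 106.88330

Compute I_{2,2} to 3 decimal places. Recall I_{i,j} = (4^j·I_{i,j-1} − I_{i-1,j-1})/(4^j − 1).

105.960

I_{1,1} = 109.64666 + (109.64666 − 120.60410)/3 = 105.99418
I_{2,1} = 106.88330 + (106.88330 − 109.64666)/3 = 105.96218
I_{2,2} = 105.96218 + (105.96218 − 105.99418)/15 = 105.96005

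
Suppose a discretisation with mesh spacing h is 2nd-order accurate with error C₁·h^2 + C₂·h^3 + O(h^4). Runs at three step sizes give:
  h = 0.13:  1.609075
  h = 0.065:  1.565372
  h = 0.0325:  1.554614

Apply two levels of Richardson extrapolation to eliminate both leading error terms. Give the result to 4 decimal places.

1.5511

First eliminate the h^2 term (factor 2^2 = 4):
  B₁ = (4·1.565372 − 1.609075)/3 = 1.550804
  B₂ = (4·1.554614 − 1.565372)/3 = 1.551028
Then eliminate the h^3 term (factor 2^3 = 8):
  (8·1.551028 − 1.550804)/7 = 1.551060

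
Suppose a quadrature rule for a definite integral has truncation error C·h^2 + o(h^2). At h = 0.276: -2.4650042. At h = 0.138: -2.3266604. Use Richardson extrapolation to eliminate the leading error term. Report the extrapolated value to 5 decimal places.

-2.28055

The leading error scales as h^2; refining by a factor of 2 reduces it by 2^2 = 4.
Extrapolated value = (4·A(h/2) − A(h)) / (4 − 1)
= (4·(-2.3266604) − (-2.4650042)) / 3
= -6.8416374 / 3 = -2.2805458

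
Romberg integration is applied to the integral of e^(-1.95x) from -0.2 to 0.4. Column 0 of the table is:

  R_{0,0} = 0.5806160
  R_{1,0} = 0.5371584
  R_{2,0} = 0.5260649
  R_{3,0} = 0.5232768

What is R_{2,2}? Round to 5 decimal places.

0.52235

Richardson extrapolation on the trapezoidal column (denominator 4−1=3):
R_{1,1} = 0.5371584 + (0.5371584 − 0.5806160)/3 = 0.5226725
R_{2,1} = (4·0.5260649 − 0.5371584) / 3 = 0.5223671
R_{2,2} = (16·0.5223671 − 0.5226725) / 15 = 0.5223467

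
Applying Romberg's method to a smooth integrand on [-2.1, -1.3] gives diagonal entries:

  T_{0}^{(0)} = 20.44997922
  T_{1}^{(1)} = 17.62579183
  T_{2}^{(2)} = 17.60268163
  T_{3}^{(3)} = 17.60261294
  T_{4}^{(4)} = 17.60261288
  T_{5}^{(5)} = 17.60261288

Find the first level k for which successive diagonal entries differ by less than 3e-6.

k = 4

|T_{1}^{(1)} − T_{0}^{(0)}| = 2.82418739 ≥ 3e-6
|T_{2}^{(2)} − T_{1}^{(1)}| = 0.02311020 ≥ 3e-6
|T_{3}^{(3)} − T_{2}^{(2)}| = 0.00006869 ≥ 3e-6
|T_{4}^{(4)} − T_{3}^{(3)}| = 0.00000006 < 3e-6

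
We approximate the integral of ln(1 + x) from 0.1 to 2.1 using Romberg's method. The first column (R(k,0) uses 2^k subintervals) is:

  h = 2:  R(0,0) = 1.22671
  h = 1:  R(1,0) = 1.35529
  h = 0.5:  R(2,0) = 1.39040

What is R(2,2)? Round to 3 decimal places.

1.402

Richardson extrapolation on the trapezoidal column (denominator 4−1=3):
R(1,1) = (4·1.35529 − 1.22671) / 3 = 1.39815
R(2,1) = 1.39040 + (1.39040 − 1.35529)/3 = 1.40210
R(2,2) = (16·1.40210 − 1.39815) / 15 = 1.40236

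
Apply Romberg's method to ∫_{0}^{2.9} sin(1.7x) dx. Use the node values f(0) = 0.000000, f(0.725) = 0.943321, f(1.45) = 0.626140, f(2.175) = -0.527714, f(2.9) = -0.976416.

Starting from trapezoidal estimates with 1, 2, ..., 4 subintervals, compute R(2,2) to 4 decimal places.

R(0,0) (trapezoid, 1 panel, h=2.9000): -1.415803
R(1,0) (trapezoid, 2 panels, h=1.4500): 0.200001
R(2,0) (trapezoid, 4 panels, h=0.7250): 0.401316
R(1,1) = 0.200001 + (0.200001 − (-1.415803))/3 = 0.738602
R(2,1) = 0.401316 + (0.401316 − 0.200001)/3 = 0.468421
R(2,2) = 0.468421 + (0.468421 − 0.738602)/15 = 0.450409

0.4504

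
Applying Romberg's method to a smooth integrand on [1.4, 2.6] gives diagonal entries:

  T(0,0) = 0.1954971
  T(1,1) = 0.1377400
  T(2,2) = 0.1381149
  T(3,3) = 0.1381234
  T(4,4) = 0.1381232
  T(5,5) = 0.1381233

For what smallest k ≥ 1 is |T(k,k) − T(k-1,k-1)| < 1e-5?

k = 3

|T(1,1) − T(0,0)| = 0.0577571 ≥ 1e-5
|T(2,2) − T(1,1)| = 0.0003749 ≥ 1e-5
|T(3,3) − T(2,2)| = 0.0000085 < 1e-5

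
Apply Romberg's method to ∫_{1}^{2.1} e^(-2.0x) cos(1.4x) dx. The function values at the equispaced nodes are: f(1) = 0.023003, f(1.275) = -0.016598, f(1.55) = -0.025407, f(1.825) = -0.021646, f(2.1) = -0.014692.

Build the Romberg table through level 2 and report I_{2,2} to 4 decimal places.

I_{0,0} (trapezoid, 1 panel, h=1.1000): 0.004571
I_{1,0} (trapezoid, 2 panels, h=0.5500): -0.011688
I_{2,0} (trapezoid, 4 panels, h=0.2750): -0.016361
I_{1,1} = -0.011688 + (-0.011688 − 0.004571)/3 = -0.017108
I_{2,1} = -0.016361 + (-0.016361 − (-0.011688))/3 = -0.017919
I_{2,2} = -0.017919 + (-0.017919 − (-0.017108))/15 = -0.017973

-0.0180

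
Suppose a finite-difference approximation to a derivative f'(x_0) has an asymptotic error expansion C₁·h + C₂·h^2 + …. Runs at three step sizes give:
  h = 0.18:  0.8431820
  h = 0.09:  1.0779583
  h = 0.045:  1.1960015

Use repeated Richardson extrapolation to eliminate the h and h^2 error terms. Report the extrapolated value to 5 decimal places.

1.31448

First eliminate the h term (factor 2^1 = 2):
  B₁ = (2·1.0779583 − 0.8431820)/1 = 1.3127346
  B₂ = (2·1.1960015 − 1.0779583)/1 = 1.3140447
Then eliminate the h^2 term (factor 2^2 = 4):
  (4·1.3140447 − 1.3127346)/3 = 1.3144814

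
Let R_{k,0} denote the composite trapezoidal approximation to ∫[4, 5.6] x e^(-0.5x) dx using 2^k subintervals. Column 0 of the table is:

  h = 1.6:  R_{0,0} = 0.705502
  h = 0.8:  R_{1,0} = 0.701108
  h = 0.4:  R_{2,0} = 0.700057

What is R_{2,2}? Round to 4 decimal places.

R_{1,1} = 0.701108 + (0.701108 − 0.705502)/3 = 0.699643
R_{2,1} = 0.700057 + (0.700057 − 0.701108)/3 = 0.699707
R_{2,2} = 0.699707 + (0.699707 − 0.699643)/15 = 0.699711

0.6997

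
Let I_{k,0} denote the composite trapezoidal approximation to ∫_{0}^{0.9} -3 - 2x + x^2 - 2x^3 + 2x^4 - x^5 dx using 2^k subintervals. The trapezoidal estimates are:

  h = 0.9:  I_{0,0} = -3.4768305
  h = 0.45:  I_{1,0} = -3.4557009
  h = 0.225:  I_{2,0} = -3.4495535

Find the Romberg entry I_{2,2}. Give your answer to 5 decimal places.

I_{1,1} = (4·(-3.4557009) − (-3.4768305)) / 3 = -3.4486577
I_{2,1} = -3.4495535 + (-3.4495535 − (-3.4557009))/3 = -3.4475044
I_{2,2} = -3.4475044 + (-3.4475044 − (-3.4486577))/15 = -3.4474275

-3.44743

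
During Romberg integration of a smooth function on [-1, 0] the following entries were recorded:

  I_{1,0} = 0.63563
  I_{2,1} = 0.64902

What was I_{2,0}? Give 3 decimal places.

From I_{2,1} = (4·I_{2,0} − I_{1,0})/3, solve for I_{2,0}:
4·I_{2,0} = 3·0.64902 + 0.63563 = 2.58269
I_{2,0} = 0.64567

0.646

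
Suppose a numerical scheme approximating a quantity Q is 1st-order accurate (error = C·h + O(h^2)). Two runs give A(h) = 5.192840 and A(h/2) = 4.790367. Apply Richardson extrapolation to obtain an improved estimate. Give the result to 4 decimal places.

Extrapolated value = (2·A(h/2) − A(h)) / (2 − 1)
= (2·4.790367 − 5.192840) / 1
= 4.387894 / 1 = 4.387894

4.3879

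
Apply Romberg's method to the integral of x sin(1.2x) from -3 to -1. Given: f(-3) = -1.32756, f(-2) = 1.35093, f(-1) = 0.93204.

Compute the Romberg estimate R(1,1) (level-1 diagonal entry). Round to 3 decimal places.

R(0,0) (trapezoid, 1 panel, h=2.0000): -0.39552
R(1,0) (trapezoid, 2 panels, h=1.0000): 1.15317
R(1,1) = 1.15317 + (1.15317 − (-0.39552))/3 = 1.66940

1.669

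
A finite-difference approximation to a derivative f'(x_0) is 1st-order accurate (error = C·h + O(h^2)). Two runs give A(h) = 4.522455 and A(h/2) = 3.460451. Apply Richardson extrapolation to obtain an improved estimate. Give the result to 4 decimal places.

The leading error scales as h; refining by a factor of 2 reduces it by 2^1 = 2.
Extrapolated value = (2·A(h/2) − A(h)) / (2 − 1)
= (2·3.460451 − 4.522455) / 1
= 2.398447 / 1 = 2.398447

2.3984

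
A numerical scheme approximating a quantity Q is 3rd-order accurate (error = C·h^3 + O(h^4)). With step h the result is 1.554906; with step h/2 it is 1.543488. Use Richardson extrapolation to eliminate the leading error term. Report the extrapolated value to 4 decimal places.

1.5419

The leading error scales as h^3; refining by a factor of 2 reduces it by 2^3 = 8.
Extrapolated value = (8·A(h/2) − A(h)) / (8 − 1)
= (8·1.543488 − 1.554906) / 7
= 10.792998 / 7 = 1.541857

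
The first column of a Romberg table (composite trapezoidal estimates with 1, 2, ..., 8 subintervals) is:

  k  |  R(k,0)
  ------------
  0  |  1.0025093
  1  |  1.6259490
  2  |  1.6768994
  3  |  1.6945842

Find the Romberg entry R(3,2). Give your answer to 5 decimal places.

1.70092

Richardson extrapolation on the trapezoidal column (denominator 4−1=3):
R(2,1) = (4·1.6768994 − 1.6259490) / 3 = 1.6938829
R(3,1) = 1.6945842 + (1.6945842 − 1.6768994)/3 = 1.7004791
R(3,2) = 1.7004791 + (1.7004791 − 1.6938829)/15 = 1.7009188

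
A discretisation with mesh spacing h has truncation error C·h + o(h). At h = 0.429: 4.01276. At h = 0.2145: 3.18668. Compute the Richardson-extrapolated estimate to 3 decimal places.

The leading error scales as h; refining by a factor of 2 reduces it by 2^1 = 2.
Extrapolated value = (2·A(h/2) − A(h)) / (2 − 1)
= (2·3.18668 − 4.01276) / 1
= 2.36060 / 1 = 2.36060

2.361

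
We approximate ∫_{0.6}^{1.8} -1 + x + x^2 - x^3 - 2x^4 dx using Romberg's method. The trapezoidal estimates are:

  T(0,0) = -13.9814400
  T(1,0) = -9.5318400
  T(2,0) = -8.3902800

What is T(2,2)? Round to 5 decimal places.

T(1,1) = -9.5318400 + (-9.5318400 − (-13.9814400))/3 = -8.0486400
T(2,1) = (4·(-8.3902800) − (-9.5318400)) / 3 = -8.0097600
T(2,2) = -8.0097600 + (-8.0097600 − (-8.0486400))/15 = -8.0071680

-8.00717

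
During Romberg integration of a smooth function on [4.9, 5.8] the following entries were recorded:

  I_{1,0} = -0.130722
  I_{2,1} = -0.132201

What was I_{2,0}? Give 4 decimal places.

From I_{2,1} = (4·I_{2,0} − I_{1,0})/3, solve for I_{2,0}:
4·I_{2,0} = 3·(-0.132201) + (-0.130722) = -0.527325
I_{2,0} = -0.131831

-0.1318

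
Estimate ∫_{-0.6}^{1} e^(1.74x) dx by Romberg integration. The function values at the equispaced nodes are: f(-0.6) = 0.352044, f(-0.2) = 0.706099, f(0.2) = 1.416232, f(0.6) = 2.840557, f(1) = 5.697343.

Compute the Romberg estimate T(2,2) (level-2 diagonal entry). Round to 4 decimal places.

3.0726

T(0,0) (trapezoid, 1 panel, h=1.6000): 4.839510
T(1,0) (trapezoid, 2 panels, h=0.8000): 3.552740
T(2,0) (trapezoid, 4 panels, h=0.4000): 3.195033
T(1,1) = 3.552740 + (3.552740 − 4.839510)/3 = 3.123817
T(2,1) = 3.195033 + (3.195033 − 3.552740)/3 = 3.075797
T(2,2) = 3.075797 + (3.075797 − 3.123817)/15 = 3.072596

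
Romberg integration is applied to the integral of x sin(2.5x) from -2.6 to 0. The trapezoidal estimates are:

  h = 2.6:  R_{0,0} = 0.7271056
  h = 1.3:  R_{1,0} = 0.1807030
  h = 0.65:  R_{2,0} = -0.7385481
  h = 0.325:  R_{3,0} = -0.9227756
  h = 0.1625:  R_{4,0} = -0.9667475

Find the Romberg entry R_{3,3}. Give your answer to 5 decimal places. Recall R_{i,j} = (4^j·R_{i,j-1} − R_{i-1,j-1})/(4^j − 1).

-0.97800

Richardson extrapolation on the trapezoidal column (denominator 4−1=3):
R_{1,1} = 0.1807030 + (0.1807030 − 0.7271056)/3 = -0.0014312
R_{2,1} = -0.7385481 + (-0.7385481 − 0.1807030)/3 = -1.0449651
R_{3,1} = -0.9227756 + (-0.9227756 − (-0.7385481))/3 = -0.9841848
R_{2,2} = (16·(-1.0449651) − (-0.0014312)) / 15 = -1.1145340
R_{3,2} = -0.9841848 + (-0.9841848 − (-1.0449651))/15 = -0.9801328
R_{3,3} = -0.9801328 + (-0.9801328 − (-1.1145340))/63 = -0.9779994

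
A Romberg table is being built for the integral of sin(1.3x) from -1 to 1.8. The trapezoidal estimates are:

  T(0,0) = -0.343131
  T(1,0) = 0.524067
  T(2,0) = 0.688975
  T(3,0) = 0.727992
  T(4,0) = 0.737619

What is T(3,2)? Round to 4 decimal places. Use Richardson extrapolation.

0.7408

Richardson extrapolation on the trapezoidal column (denominator 4−1=3):
T(2,1) = (4·0.688975 − 0.524067) / 3 = 0.743944
T(3,1) = (4·0.727992 − 0.688975) / 3 = 0.740998
T(3,2) = 0.740998 + (0.740998 − 0.743944)/15 = 0.740802
(Column j=1 coincides with Simpson's rule on the same nodes.)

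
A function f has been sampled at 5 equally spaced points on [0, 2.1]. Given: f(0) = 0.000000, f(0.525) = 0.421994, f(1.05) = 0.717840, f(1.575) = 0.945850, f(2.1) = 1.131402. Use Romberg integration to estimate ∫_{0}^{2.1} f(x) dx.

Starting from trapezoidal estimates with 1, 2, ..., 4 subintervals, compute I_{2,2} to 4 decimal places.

1.4071

I_{0,0} (trapezoid, 1 panel, h=2.1000): 1.187972
I_{1,0} (trapezoid, 2 panels, h=1.0500): 1.347718
I_{2,0} (trapezoid, 4 panels, h=0.5250): 1.391977
I_{1,1} = 1.347718 + (1.347718 − 1.187972)/3 = 1.400967
I_{2,1} = 1.391977 + (1.391977 − 1.347718)/3 = 1.406730
I_{2,2} = 1.406730 + (1.406730 − 1.400967)/15 = 1.407114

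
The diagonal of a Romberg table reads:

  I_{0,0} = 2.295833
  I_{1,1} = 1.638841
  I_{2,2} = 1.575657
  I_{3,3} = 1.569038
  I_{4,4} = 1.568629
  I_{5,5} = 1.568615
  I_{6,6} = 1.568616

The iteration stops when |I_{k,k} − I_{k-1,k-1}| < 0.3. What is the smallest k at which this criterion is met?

|I_{1,1} − I_{0,0}| = 0.656992 ≥ 0.3
|I_{2,2} − I_{1,1}| = 0.063184 < 0.3

k = 2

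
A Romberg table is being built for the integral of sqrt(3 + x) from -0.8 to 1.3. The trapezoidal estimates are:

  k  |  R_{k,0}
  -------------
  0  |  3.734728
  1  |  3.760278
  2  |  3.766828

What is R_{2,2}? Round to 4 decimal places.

Richardson extrapolation on the trapezoidal column (denominator 4−1=3):
R_{1,1} = 3.760278 + (3.760278 − 3.734728)/3 = 3.768795
R_{2,1} = (4·3.766828 − 3.760278) / 3 = 3.769011
R_{2,2} = 3.769011 + (3.769011 − 3.768795)/15 = 3.769025

3.7690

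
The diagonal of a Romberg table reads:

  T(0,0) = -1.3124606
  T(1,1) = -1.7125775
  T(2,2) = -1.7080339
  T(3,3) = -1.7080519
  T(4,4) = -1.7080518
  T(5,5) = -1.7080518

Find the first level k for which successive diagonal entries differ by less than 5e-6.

|T(1,1) − T(0,0)| = 0.4001169 ≥ 5e-6
|T(2,2) − T(1,1)| = 0.0045436 ≥ 5e-6
|T(3,3) − T(2,2)| = 0.0000180 ≥ 5e-6
|T(4,4) − T(3,3)| = 0.0000001 < 5e-6

k = 4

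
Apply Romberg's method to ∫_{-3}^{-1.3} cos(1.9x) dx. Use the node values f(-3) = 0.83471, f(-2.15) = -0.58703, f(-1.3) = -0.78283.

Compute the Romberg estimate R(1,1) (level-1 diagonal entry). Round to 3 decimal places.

-0.651

R(0,0) (trapezoid, 1 panel, h=1.7000): 0.04410
R(1,0) (trapezoid, 2 panels, h=0.8500): -0.47693
R(1,1) = -0.47693 + (-0.47693 − 0.04410)/3 = -0.65061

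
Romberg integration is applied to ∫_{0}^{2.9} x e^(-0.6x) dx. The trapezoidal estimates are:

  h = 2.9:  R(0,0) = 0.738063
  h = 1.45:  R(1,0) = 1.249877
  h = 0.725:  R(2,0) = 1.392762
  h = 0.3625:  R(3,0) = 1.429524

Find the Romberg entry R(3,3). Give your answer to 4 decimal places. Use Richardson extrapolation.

1.4419

Richardson extrapolation on the trapezoidal column (denominator 4−1=3):
R(1,1) = 1.249877 + (1.249877 − 0.738063)/3 = 1.420482
R(2,1) = 1.392762 + (1.392762 − 1.249877)/3 = 1.440390
R(3,1) = 1.429524 + (1.429524 − 1.392762)/3 = 1.441778
R(2,2) = (16·1.440390 − 1.420482) / 15 = 1.441717
R(3,2) = 1.441778 + (1.441778 − 1.440390)/15 = 1.441871
R(3,3) = (64·1.441871 − 1.441717) / 63 = 1.441873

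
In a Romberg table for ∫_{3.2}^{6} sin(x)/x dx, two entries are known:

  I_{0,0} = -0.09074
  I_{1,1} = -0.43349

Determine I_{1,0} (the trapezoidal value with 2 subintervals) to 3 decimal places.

From I_{1,1} = (4·I_{1,0} − I_{0,0})/3, solve for I_{1,0}:
4·I_{1,0} = 3·(-0.43349) + (-0.09074) = -1.39121
I_{1,0} = -0.34780

-0.348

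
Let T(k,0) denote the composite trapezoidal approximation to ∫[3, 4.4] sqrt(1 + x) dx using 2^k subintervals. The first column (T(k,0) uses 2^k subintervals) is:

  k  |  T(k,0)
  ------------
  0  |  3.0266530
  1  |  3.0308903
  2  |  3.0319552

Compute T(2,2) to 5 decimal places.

Richardson extrapolation on the trapezoidal column (denominator 4−1=3):
T(1,1) = 3.0308903 + (3.0308903 − 3.0266530)/3 = 3.0323027
T(2,1) = 3.0319552 + (3.0319552 − 3.0308903)/3 = 3.0323102
T(2,2) = 3.0323102 + (3.0323102 − 3.0323027)/15 = 3.0323107

3.03231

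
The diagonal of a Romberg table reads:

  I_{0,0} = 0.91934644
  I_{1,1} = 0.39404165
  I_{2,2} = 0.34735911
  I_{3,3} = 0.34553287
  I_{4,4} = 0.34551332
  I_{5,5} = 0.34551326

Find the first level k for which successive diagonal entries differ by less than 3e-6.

k = 5

|I_{1,1} − I_{0,0}| = 0.52530479 ≥ 3e-6
|I_{2,2} − I_{1,1}| = 0.04668254 ≥ 3e-6
|I_{3,3} − I_{2,2}| = 0.00182624 ≥ 3e-6
|I_{4,4} − I_{3,3}| = 0.00001955 ≥ 3e-6
|I_{5,5} − I_{4,4}| = 0.00000006 < 3e-6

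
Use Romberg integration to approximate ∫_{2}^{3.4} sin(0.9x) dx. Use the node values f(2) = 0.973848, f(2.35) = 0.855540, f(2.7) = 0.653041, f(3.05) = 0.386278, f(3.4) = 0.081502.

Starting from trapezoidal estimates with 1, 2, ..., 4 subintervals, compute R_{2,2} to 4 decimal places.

R_{0,0} (trapezoid, 1 panel, h=1.4000): 0.738745
R_{1,0} (trapezoid, 2 panels, h=0.7000): 0.826501
R_{2,0} (trapezoid, 4 panels, h=0.3500): 0.847887
R_{1,1} = 0.826501 + (0.826501 − 0.738745)/3 = 0.855753
R_{2,1} = 0.847887 + (0.847887 − 0.826501)/3 = 0.855016
R_{2,2} = 0.855016 + (0.855016 − 0.855753)/15 = 0.854967

0.8550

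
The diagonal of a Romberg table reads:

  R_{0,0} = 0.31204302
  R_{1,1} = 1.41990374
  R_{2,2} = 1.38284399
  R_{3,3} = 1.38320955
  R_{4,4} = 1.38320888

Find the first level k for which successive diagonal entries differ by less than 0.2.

k = 2

|R_{1,1} − R_{0,0}| = 1.10786072 ≥ 0.2
|R_{2,2} − R_{1,1}| = 0.03705975 < 0.2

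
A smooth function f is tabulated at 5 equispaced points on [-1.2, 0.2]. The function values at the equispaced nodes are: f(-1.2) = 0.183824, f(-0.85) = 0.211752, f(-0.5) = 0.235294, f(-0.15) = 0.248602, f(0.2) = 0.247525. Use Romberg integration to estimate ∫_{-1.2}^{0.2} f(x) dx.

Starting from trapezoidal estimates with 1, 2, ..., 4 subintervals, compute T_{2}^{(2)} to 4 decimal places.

0.3200

T_{0}^{(0)} (trapezoid, 1 panel, h=1.4000): 0.301944
T_{1}^{(0)} (trapezoid, 2 panels, h=0.7000): 0.315678
T_{2}^{(0)} (trapezoid, 4 panels, h=0.3500): 0.318963
T_{1}^{(1)} = 0.315678 + (0.315678 − 0.301944)/3 = 0.320256
T_{2}^{(1)} = 0.318963 + (0.318963 − 0.315678)/3 = 0.320058
T_{2}^{(2)} = 0.320058 + (0.320058 − 0.320256)/15 = 0.320045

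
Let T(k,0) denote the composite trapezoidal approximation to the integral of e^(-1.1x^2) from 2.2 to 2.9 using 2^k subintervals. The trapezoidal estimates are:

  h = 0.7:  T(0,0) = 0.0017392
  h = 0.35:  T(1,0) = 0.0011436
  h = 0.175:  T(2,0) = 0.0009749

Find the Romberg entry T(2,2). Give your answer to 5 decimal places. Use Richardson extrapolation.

T(1,1) = (4·0.0011436 − 0.0017392) / 3 = 0.0009451
T(2,1) = 0.0009749 + (0.0009749 − 0.0011436)/3 = 0.0009187
T(2,2) = (16·0.0009187 − 0.0009451) / 15 = 0.0009169

0.00092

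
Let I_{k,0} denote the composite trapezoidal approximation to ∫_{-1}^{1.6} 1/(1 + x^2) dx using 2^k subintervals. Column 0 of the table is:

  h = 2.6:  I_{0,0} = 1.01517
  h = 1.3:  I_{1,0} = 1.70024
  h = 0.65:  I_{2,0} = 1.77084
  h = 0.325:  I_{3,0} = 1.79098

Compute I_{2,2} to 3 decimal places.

1.785

I_{1,1} = 1.70024 + (1.70024 − 1.01517)/3 = 1.92860
I_{2,1} = (4·1.77084 − 1.70024) / 3 = 1.79437
I_{2,2} = (16·1.79437 − 1.92860) / 15 = 1.78542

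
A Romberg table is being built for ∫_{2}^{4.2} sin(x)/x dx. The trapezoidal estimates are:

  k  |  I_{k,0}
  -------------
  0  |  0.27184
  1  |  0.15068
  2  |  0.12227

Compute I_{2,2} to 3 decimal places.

Richardson extrapolation on the trapezoidal column (denominator 4−1=3):
I_{1,1} = (4·0.15068 − 0.27184) / 3 = 0.11029
I_{2,1} = 0.12227 + (0.12227 − 0.15068)/3 = 0.11280
I_{2,2} = (16·0.11280 − 0.11029) / 15 = 0.11297

0.113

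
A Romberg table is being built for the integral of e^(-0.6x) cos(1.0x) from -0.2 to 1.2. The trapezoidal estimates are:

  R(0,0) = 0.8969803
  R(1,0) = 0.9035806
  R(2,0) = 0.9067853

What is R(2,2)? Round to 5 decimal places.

0.90799

Richardson extrapolation on the trapezoidal column (denominator 4−1=3):
R(1,1) = (4·0.9035806 − 0.8969803) / 3 = 0.9057807
R(2,1) = (4·0.9067853 − 0.9035806) / 3 = 0.9078535
R(2,2) = 0.9078535 + (0.9078535 − 0.9057807)/15 = 0.9079917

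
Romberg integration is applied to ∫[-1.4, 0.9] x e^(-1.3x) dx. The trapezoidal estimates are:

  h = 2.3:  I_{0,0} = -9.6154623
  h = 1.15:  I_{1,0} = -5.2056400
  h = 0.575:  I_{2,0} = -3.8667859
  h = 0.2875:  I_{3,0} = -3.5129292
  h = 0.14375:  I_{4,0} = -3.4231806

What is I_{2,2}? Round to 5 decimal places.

I_{1,1} = -5.2056400 + (-5.2056400 − (-9.6154623))/3 = -3.7356992
I_{2,1} = -3.8667859 + (-3.8667859 − (-5.2056400))/3 = -3.4205012
I_{2,2} = -3.4205012 + (-3.4205012 − (-3.7356992))/15 = -3.3994880

-3.39949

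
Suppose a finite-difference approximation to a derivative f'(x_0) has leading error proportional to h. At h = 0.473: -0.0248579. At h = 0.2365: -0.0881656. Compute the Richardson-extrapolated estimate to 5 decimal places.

-0.15147

Extrapolated value = (2·A(h/2) − A(h)) / (2 − 1)
= (2·(-0.0881656) − (-0.0248579)) / 1
= -0.1514733 / 1 = -0.1514733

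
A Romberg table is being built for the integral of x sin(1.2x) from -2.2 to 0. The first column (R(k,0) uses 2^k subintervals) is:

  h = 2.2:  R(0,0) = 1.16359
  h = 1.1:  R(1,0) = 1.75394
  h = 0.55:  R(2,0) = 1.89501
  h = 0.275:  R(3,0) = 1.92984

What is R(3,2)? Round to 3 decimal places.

Richardson extrapolation on the trapezoidal column (denominator 4−1=3):
R(2,1) = 1.89501 + (1.89501 − 1.75394)/3 = 1.94203
R(3,1) = 1.92984 + (1.92984 − 1.89501)/3 = 1.94145
R(3,2) = 1.94145 + (1.94145 − 1.94203)/15 = 1.94141

1.941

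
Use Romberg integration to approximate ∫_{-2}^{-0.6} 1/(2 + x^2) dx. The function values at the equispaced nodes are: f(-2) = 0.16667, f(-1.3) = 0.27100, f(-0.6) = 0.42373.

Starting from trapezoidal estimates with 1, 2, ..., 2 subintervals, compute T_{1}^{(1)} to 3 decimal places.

T_{0}^{(0)} (trapezoid, 1 panel, h=1.4000): 0.41328
T_{1}^{(0)} (trapezoid, 2 panels, h=0.7000): 0.39634
T_{1}^{(1)} = 0.39634 + (0.39634 − 0.41328)/3 = 0.39069

0.391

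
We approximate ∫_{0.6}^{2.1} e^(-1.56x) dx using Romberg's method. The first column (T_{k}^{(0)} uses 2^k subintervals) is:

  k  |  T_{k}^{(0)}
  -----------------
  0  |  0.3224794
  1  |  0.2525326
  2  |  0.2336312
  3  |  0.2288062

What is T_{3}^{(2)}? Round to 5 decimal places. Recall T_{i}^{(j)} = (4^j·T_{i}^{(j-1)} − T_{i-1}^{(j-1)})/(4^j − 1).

0.22719

T_{2}^{(1)} = 0.2336312 + (0.2336312 − 0.2525326)/3 = 0.2273307
T_{3}^{(1)} = 0.2288062 + (0.2288062 − 0.2336312)/3 = 0.2271979
T_{3}^{(2)} = (16·0.2271979 − 0.2273307) / 15 = 0.2271890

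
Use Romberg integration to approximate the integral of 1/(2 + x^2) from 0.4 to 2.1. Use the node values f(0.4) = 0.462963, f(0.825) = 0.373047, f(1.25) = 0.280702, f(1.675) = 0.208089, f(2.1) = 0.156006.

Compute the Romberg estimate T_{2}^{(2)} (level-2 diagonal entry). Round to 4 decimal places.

T_{0}^{(0)} (trapezoid, 1 panel, h=1.7000): 0.526124
T_{1}^{(0)} (trapezoid, 2 panels, h=0.8500): 0.501659
T_{2}^{(0)} (trapezoid, 4 panels, h=0.4250): 0.497812
T_{1}^{(1)} = 0.501659 + (0.501659 − 0.526124)/3 = 0.493504
T_{2}^{(1)} = 0.497812 + (0.497812 − 0.501659)/3 = 0.496530
T_{2}^{(2)} = 0.496530 + (0.496530 − 0.493504)/15 = 0.496732

0.4967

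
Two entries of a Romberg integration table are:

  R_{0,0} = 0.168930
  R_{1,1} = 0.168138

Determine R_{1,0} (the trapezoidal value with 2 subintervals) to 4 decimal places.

From R_{1,1} = (4·R_{1,0} − R_{0,0})/3, solve for R_{1,0}:
4·R_{1,0} = 3·0.168138 + 0.168930 = 0.673344
R_{1,0} = 0.168336

0.1683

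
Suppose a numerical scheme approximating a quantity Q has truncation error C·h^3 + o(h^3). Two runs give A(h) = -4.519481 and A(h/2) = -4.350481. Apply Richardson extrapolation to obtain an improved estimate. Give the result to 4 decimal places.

-4.3263

The leading error scales as h^3; refining by a factor of 2 reduces it by 2^3 = 8.
Extrapolated value = (8·A(h/2) − A(h)) / (8 − 1)
= (8·(-4.350481) − (-4.519481)) / 7
= -30.284367 / 7 = -4.326338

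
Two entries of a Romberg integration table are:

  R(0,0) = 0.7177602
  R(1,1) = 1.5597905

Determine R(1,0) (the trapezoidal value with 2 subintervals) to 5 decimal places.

From R(1,1) = (4·R(1,0) − R(0,0))/3, solve for R(1,0):
4·R(1,0) = 3·1.5597905 + 0.7177602 = 5.3971317
R(1,0) = 1.3492829

1.34928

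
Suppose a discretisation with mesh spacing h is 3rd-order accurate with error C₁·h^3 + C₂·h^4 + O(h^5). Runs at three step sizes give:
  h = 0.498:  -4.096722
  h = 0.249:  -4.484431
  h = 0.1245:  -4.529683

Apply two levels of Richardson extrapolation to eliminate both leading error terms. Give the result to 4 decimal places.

-4.5359

First eliminate the h^3 term (factor 2^3 = 8):
  B₁ = (8·(-4.484431) − (-4.096722))/7 = -4.539818
  B₂ = (8·(-4.529683) − (-4.484431))/7 = -4.536148
Then eliminate the h^4 term (factor 2^4 = 16):
  (16·(-4.536148) − (-4.539818))/15 = -4.535903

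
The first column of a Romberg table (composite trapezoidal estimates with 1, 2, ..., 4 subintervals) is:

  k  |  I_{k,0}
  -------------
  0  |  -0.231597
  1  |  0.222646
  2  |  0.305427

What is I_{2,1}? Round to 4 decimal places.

0.3330

I_{2,1} = (4·0.305427 − 0.222646) / 3 = 0.333021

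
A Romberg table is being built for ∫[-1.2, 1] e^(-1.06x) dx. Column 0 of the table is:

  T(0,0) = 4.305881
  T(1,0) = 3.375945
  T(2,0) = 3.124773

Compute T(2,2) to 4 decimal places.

Richardson extrapolation on the trapezoidal column (denominator 4−1=3):
T(1,1) = (4·3.375945 − 4.305881) / 3 = 3.065966
T(2,1) = 3.124773 + (3.124773 − 3.375945)/3 = 3.041049
T(2,2) = 3.041049 + (3.041049 − 3.065966)/15 = 3.039388

3.0394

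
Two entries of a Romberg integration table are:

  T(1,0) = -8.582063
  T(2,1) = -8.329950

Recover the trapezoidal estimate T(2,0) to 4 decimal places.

From T(2,1) = (4·T(2,0) − T(1,0))/3, solve for T(2,0):
4·T(2,0) = 3·(-8.329950) + (-8.582063) = -33.571913
T(2,0) = -8.392978

-8.3930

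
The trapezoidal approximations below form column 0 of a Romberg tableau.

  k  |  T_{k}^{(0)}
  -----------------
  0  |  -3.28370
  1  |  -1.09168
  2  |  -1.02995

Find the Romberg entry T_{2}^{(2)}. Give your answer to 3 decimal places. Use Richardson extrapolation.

T_{1}^{(1)} = -1.09168 + (-1.09168 − (-3.28370))/3 = -0.36101
T_{2}^{(1)} = (4·(-1.02995) − (-1.09168)) / 3 = -1.00937
T_{2}^{(2)} = (16·(-1.00937) − (-0.36101)) / 15 = -1.05259

-1.053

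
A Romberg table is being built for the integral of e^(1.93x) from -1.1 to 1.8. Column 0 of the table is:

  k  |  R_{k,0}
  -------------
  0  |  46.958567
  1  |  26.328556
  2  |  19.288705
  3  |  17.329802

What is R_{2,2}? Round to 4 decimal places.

R_{1,1} = (4·26.328556 − 46.958567) / 3 = 19.451886
R_{2,1} = 19.288705 + (19.288705 − 26.328556)/3 = 16.942088
R_{2,2} = 16.942088 + (16.942088 − 19.451886)/15 = 16.774768

16.7748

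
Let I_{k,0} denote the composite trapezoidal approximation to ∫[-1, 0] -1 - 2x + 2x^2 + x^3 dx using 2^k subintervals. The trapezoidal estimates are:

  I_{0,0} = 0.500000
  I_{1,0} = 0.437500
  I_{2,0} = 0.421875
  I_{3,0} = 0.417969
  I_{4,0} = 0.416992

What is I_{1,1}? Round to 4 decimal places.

0.4167

I_{1,1} = (4·0.437500 − 0.500000) / 3 = 0.416667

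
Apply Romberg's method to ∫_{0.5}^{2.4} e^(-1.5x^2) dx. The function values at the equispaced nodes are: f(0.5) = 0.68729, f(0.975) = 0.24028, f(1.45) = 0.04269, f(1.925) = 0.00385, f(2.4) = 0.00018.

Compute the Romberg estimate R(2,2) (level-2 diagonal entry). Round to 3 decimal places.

0.277

R(0,0) (trapezoid, 1 panel, h=1.9000): 0.65310
R(1,0) (trapezoid, 2 panels, h=0.9500): 0.36710
R(2,0) (trapezoid, 4 panels, h=0.4750): 0.29951
R(1,1) = 0.36710 + (0.36710 − 0.65310)/3 = 0.27177
R(2,1) = 0.29951 + (0.29951 − 0.36710)/3 = 0.27698
R(2,2) = 0.27698 + (0.27698 − 0.27177)/15 = 0.27733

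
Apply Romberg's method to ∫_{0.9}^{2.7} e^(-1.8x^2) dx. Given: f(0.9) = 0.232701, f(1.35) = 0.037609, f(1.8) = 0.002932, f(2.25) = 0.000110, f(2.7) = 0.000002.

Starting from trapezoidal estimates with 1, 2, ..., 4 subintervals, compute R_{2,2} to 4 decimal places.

0.0574

R_{0,0} (trapezoid, 1 panel, h=1.8000): 0.209433
R_{1,0} (trapezoid, 2 panels, h=0.9000): 0.107355
R_{2,0} (trapezoid, 4 panels, h=0.4500): 0.070651
R_{1,1} = 0.107355 + (0.107355 − 0.209433)/3 = 0.073329
R_{2,1} = 0.070651 + (0.070651 − 0.107355)/3 = 0.058416
R_{2,2} = 0.058416 + (0.058416 − 0.073329)/15 = 0.057422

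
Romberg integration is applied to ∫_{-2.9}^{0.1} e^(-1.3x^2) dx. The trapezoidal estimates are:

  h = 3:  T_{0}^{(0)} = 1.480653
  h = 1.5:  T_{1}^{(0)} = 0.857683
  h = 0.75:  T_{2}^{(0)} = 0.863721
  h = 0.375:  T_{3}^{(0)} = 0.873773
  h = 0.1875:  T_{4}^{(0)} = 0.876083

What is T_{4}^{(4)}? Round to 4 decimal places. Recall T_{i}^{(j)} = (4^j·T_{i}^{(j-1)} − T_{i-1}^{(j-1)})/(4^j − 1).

T_{1}^{(1)} = 0.857683 + (0.857683 − 1.480653)/3 = 0.650026
T_{2}^{(1)} = (4·0.863721 − 0.857683) / 3 = 0.865734
T_{3}^{(1)} = (4·0.873773 − 0.863721) / 3 = 0.877124
T_{4}^{(1)} = 0.876083 + (0.876083 − 0.873773)/3 = 0.876853
T_{2}^{(2)} = (16·0.865734 − 0.650026) / 15 = 0.880115
T_{3}^{(2)} = (16·0.877124 − 0.865734) / 15 = 0.877883
T_{4}^{(2)} = (16·0.876853 − 0.877124) / 15 = 0.876835
T_{3}^{(3)} = (64·0.877883 − 0.880115) / 63 = 0.877848
T_{4}^{(3)} = (64·0.876835 − 0.877883) / 63 = 0.876818
T_{4}^{(4)} = 0.876818 + (0.876818 − 0.877848)/255 = 0.876814

0.8768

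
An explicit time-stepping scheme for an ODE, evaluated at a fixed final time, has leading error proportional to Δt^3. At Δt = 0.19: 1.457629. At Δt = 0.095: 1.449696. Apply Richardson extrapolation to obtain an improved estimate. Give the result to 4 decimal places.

1.4486

Extrapolated value = (8·A(Δt/2) − A(Δt)) / (8 − 1)
= (8·1.449696 − 1.457629) / 7
= 10.139939 / 7 = 1.448563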